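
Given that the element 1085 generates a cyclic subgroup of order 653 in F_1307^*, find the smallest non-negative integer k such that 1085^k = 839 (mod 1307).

127

Baby-step giant-step with m = ceil(sqrt(653)) = 26.
Baby table (1085^j mod 1307 for j=0..25):
  0:1  1:1085  2:925  3:1156  4:847  5:174  6:582  7:189
  8:1173  9:994  10:215  11:629  12:211  13:210  14:432  15:814
  16:965  17:118  18:1251  19:669  20:480  21:614  22:927  23:712
  24:83  25:1179
Giant step factor: 1085^(-26) ≡ 58 (mod 1307).
Scan 839·58^i mod 1307 for i = 0, 1, …:
  i=0: 839   i=1: 303   i=2: 583   i=3: 1139
  i=4: 712
Match at i=4, j=23: k = 4·26 + 23 = 127.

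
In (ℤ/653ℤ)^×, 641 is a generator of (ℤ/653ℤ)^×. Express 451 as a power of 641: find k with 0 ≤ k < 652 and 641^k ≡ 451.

483

Baby-step giant-step with m = ceil(sqrt(652)) = 26.
Baby table (641^j mod 653 for j=0..25):
  0:1  1:641  2:144  3:231  4:493  5:614  6:468  7:261
  8:133  9:363  10:215  11:32  12:269  13:37  14:209  15:104
  16:58  17:610  18:516  19:338  20:515  21:350  22:371  23:119
  24:531  25:158
Giant step factor: 641^(-26) ≡ 539 (mod 653).
Scan 451·539^i mod 653 for i = 0, 1, …:
  i=0: 451   i=1: 173   i=2: 521   i=3: 29
  i=4: 612   i=5: 103   i=6: 12   i=7: 591
  i=8: 538   i=9: 50     …   i=17: 22
  i=18: 104
Match at i=18, j=15: k = 18·26 + 15 = 483.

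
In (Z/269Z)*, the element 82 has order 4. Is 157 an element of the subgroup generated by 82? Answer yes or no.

⟨82⟩ has order 4; its elements mod 269 are {1, 82, 187, 268}.
157 is not in this set.

no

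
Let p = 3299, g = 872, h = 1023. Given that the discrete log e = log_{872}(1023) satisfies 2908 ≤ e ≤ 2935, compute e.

Compute 872^2908 mod 3299 = 1023, then multiply by 872 repeatedly:
  872^2908=1023
Found 1023 at exponent 2908.

2908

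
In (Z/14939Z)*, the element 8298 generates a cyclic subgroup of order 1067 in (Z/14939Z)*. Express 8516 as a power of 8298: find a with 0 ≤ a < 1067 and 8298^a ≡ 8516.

696

Baby-step giant-step with m = ceil(sqrt(1067)) = 33.
Baby table (8298^j mod 14939 for j=0..32):
  0:1  1:8298  2:2953  3:4034  4:10772  5:6019  6:4585  7:11636
  8:4771  9:1408  10:1286  11:4782  12:3052  13:3891  14:4339  15:2032
  16:10344  17:9957  18:10516  19:3069  20:10506  21:9723  22:10854  23:14200
  24:7707  25:13766  26:6674  27:1979  28:3781  29:2838  30:5860  31:14774
  32:5218
Giant step factor: 8298^(-33) ≡ 1829 (mod 14939).
Scan 8516·1829^i mod 14939 for i = 0, 1, …:
  i=0: 8516   i=1: 9326   i=2: 11855   i=3: 6306
  i=4: 766   i=5: 11687   i=6: 12753   i=7: 5458
  i=8: 3430   i=9: 14029     …   i=20: 7778
  i=21: 4034
Match at i=21, j=3: a = 21·33 + 3 = 696.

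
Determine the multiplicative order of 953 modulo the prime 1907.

953

The order of 953 must divide p − 1 = 1906 = 2 · 953.
Divisors: 1, 2, 953, 1906.
Check each in increasing order: 953^1 ≡ 953;  953^2 ≡ 477;  953^953 ≡ 1.
Smallest exponent giving 1 is 953.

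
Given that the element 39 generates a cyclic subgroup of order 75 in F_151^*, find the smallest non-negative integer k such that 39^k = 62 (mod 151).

34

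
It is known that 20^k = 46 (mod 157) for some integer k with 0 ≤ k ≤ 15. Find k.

Compute 20^0 mod 157 = 1, then multiply by 20 repeatedly:
  20^0=1  20^1=20  20^2=86  20^3=150  20^4=17
  20^5=26  20^6=49  20^7=38  20^8=132  20^9=128
  20^10=48  20^11=18  20^12=46
Found 46 at exponent 12.

12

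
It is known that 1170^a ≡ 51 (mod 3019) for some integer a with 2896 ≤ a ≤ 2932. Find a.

2906

Compute 1170^2896 mod 3019 = 1461, then multiply by 1170 repeatedly:
  1170^2896=1461  1170^2897=616  1170^2898=2198  1170^2899=2491  1170^2900=1135
  1170^2901=2609  1170^2902=321  1170^2903=1214  1170^2904=1450  1170^2905=2841
  1170^2906=51
Found 51 at exponent 2906.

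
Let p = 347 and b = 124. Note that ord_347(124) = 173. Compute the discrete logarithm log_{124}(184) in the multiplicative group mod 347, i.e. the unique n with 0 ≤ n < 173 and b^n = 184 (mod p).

Baby-step giant-step with m = ceil(sqrt(173)) = 14.
Baby table (124^j mod 347 for j=0..13):
  0:1  1:124  2:108  3:206  4:213  5:40  6:102  7:156
  8:259  9:192  10:212  11:263  12:341  13:297
Giant step factor: 124^(-14) ≡ 83 (mod 347).
Scan 184·83^i mod 347 for i = 0, 1, …:
  i=0: 184   i=1: 4   i=2: 332   i=3: 143
  i=4: 71   i=5: 341
Match at i=5, j=12: n = 5·14 + 12 = 82.

82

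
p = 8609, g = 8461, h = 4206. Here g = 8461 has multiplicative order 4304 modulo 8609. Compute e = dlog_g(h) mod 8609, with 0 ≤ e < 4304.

967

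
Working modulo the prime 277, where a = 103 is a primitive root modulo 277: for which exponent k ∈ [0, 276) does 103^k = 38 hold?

141

Baby-step giant-step with m = ceil(sqrt(276)) = 17.
Baby table (103^j mod 277 for j=0..16):
  0:1  1:103  2:83  3:239  4:241  5:170  6:59  7:260
  8:188  9:251  10:92  11:58  12:157  13:105  14:12  15:128
  16:165
Giant step factor: 103^(-17) ≡ 212 (mod 277).
Scan 38·212^i mod 277 for i = 0, 1, …:
  i=0: 38   i=1: 23   i=2: 167   i=3: 225
  i=4: 56   i=5: 238   i=6: 42   i=7: 40
  i=8: 170
Match at i=8, j=5: k = 8·17 + 5 = 141.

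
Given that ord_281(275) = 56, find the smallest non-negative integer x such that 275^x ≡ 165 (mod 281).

24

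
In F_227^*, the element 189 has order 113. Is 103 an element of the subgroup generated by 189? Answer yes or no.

103 ∈ ⟨189⟩ iff 103^113 ≡ 1 (mod 227), since |⟨189⟩| = 113.
103^113 mod 227 = 1.
Since 1 = 1, 103 lies in the subgroup.

yes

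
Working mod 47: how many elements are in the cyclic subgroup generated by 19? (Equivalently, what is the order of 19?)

46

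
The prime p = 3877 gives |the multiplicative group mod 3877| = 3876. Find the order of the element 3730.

1938

The order of 3730 must divide p − 1 = 3876 = 2^2 · 3 · 17 · 19.
Divisors: 1, 2, 3, 4, 6, 12, 17, 19, 34, 38, 51, 57, 68, 76, 102, 114, 204, 228, 323, 646, 969, 1292, 1938, 3876.
Check each in increasing order: 3730^1 ≡ 3730;  3730^2 ≡ 2224;  3730^3 ≡ 2617;  3730^4 ≡ 3001;  3730^6 ≡ 1907;  3730^12 ≡ 23;  3730^17 ≡ 3605;  3730^19 ≡ 3761;  3730^34 ≡ 321;  3730^38 ≡ 1825;  3730^51 ≡ 1859;  3730^57 ≡ 1535;  3730^68 ≡ 2239;  3730^76 ≡ 282;  3730^102 ≡ 1474;  3730^114 ≡ 2886;  3730^204 ≡ 1556;  3730^228 ≡ 1200;  3730^323 ≡ 225;  3730^646 ≡ 224;  3730^969 ≡ 3876;  3730^1292 ≡ 3652;  3730^1938 ≡ 1.
Smallest exponent giving 1 is 1938.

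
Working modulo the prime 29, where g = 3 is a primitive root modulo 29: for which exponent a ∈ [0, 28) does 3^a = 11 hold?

5

Successive powers of 3 modulo 29:
  3^0=1  3^1=3  3^2=9  3^3=27  3^4=23  3^5=11
So 3^5 ≡ 11 (mod 29), giving a = 5.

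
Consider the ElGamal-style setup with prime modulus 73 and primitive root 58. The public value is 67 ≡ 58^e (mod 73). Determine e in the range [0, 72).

38

Baby-step giant-step with m = ceil(sqrt(72)) = 9.
Baby table (58^j mod 73 for j=0..8):
  0:1  1:58  2:6  3:56  4:36  5:44  6:70  7:45
  8:55
Giant step factor: 58^(-9) ≡ 63 (mod 73).
Scan 67·63^i mod 73 for i = 0, 1, …:
  i=0: 67   i=1: 60   i=2: 57   i=3: 14
  i=4: 6
Match at i=4, j=2: e = 4·9 + 2 = 38.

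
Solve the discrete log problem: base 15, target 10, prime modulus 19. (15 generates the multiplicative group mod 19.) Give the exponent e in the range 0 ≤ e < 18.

Successive powers of 15 modulo 19:
  15^0=1  15^1=15  15^2=16  15^3=12  15^4=9  15^5=2
  15^6=11  15^7=13  15^8=5  15^9=18  15^10=4  15^11=3
  15^12=7  15^13=10
So 15^13 ≡ 10 (mod 19), giving e = 13.

13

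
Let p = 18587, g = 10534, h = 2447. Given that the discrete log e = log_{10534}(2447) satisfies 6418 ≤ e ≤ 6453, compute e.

6423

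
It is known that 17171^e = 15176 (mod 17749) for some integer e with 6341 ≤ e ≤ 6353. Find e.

Compute 17171^6341 mod 17749 = 13819, then multiply by 17171 repeatedly:
  17171^6341=13819  17171^6342=17417  17171^6343=14406  17171^6344=15362  17171^6345=13013
  17171^6346=4062  17171^6347=12781  17171^6348=13915  17171^6349=15176
Found 15176 at exponent 6349.

6349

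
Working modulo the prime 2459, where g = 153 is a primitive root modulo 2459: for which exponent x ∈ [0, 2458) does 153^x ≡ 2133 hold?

Baby-step giant-step with m = ceil(sqrt(2458)) = 50.
Baby table (153^j mod 2459 for j=0..49):
  0:1  1:153  2:1278  3:1273  4:508  5:1495  6:48  7:2426
  8:2328  9:2088  10:2253  11:449  12:2304  13:875  14:1089  15:1864
  16:2407  17:1880  18:2396  19:197  20:633  21:948  22:2422  23:1716
  24:1894  25:2079  26:876  27:1242  28:683  29:1221  30:2388  31:1432
  32:245  33:600  34:817  35:2051  36:1510  37:2343  38:1924  39:1751
  40:2331  41:88  42:1169  43:1809  44:1369  45:442  46:1233  47:1765
  48:2014  49:767
Giant step factor: 153^(-50) ≡ 798 (mod 2459).
Scan 2133·798^i mod 2459 for i = 0, 1, …:
  i=0: 2133   i=1: 506   i=2: 512   i=3: 382
  i=4: 2379   i=5: 94   i=6: 1242
Match at i=6, j=27: x = 6·50 + 27 = 327.

327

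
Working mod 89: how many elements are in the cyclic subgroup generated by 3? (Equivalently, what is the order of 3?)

The order of 3 must divide p − 1 = 88 = 2^3 · 11.
Divisors: 1, 2, 4, 8, 11, 22, 44, 88.
Check each in increasing order: 3^1 ≡ 3;  3^2 ≡ 9;  3^4 ≡ 81;  3^8 ≡ 64;  3^11 ≡ 37;  3^22 ≡ 34;  3^44 ≡ 88;  3^88 ≡ 1.
Smallest exponent giving 1 is 88.

88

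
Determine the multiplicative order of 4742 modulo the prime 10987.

3662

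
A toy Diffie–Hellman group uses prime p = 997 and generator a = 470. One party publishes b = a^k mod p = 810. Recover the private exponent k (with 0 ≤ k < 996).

Baby-step giant-step with m = ceil(sqrt(996)) = 32.
Baby table (470^j mod 997 for j=0..31):
  0:1  1:470  2:563  3:405  4:920  5:699  6:517  7:719
  8:944  9:15  10:71  11:469  12:93  13:839  14:515  15:776
  16:815  17:202  18:225  19:68  20:56  21:398  22:621  23:746
  24:673  25:261  26:39  27:384  28:23  29:840  30:985  31:342
Giant step factor: 470^(-32) ≡ 921 (mod 997).
Scan 810·921^i mod 997 for i = 0, 1, …:
  i=0: 810   i=1: 254   i=2: 636   i=3: 517
Match at i=3, j=6: k = 3·32 + 6 = 102.

102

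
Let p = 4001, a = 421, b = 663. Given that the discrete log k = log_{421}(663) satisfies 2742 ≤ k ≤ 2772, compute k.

Compute 421^2742 mod 4001 = 2540, then multiply by 421 repeatedly:
  421^2742=2540  421^2743=1073  421^2744=3621  421^2745=60  421^2746=1254
  421^2747=3803  421^2748=663
Found 663 at exponent 2748.

2748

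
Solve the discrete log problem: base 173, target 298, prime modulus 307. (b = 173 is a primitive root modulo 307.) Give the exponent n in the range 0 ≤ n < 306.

207

Baby-step giant-step with m = ceil(sqrt(306)) = 18.
Baby table (173^j mod 307 for j=0..17):
  0:1  1:173  2:150  3:162  4:89  5:47  6:149  7:296
  8:246  9:192  10:60  11:249  12:97  13:203  14:121  15:57
  16:37  17:261
Giant step factor: 173^(-18) ≡ 64 (mod 307).
Scan 298·64^i mod 307 for i = 0, 1, …:
  i=0: 298   i=1: 38   i=2: 283   i=3: 306
  i=4: 243   i=5: 202   i=6: 34   i=7: 27
  i=8: 193   i=9: 72   i=10: 3   i=11: 192
Match at i=11, j=9: n = 11·18 + 9 = 207.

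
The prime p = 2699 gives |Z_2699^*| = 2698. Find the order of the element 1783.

The order of 1783 must divide p − 1 = 2698 = 2 · 19 · 71.
Divisors: 1, 2, 19, 38, 71, 142, 1349, 2698.
Check each in increasing order: 1783^1 ≡ 1783;  1783^2 ≡ 2366;  1783^19 ≡ 1518;  1783^38 ≡ 2077;  1783^71 ≡ 797;  1783^142 ≡ 944;  1783^1349 ≡ 2698;  1783^2698 ≡ 1.
Smallest exponent giving 1 is 2698.

2698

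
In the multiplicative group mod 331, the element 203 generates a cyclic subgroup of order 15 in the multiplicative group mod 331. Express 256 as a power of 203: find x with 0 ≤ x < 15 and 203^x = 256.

14

Successive powers of 203 modulo 331:
  203^0=1  203^1=203  203^2=165  203^3=64  203^4=83  203^5=299
  203^6=124  203^7=16  203^8=269  203^9=323  203^10=31  203^11=4
  203^12=150  203^13=329  203^14=256
So 203^14 ≡ 256 (mod 331), giving x = 14.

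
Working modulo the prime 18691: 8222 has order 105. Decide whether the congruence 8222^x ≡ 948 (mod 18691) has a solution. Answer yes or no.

no

948 ∈ ⟨8222⟩ iff 948^105 ≡ 1 (mod 18691), since |⟨8222⟩| = 105.
948^105 mod 18691 = 16832.
Since 16832 ≠ 1, 948 does not lie in the subgroup.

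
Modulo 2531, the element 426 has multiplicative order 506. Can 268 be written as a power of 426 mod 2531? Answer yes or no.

no

268 ∈ ⟨426⟩ iff 268^506 ≡ 1 (mod 2531), since |⟨426⟩| = 506.
268^506 mod 2531 = 673.
Since 673 ≠ 1, 268 does not lie in the subgroup.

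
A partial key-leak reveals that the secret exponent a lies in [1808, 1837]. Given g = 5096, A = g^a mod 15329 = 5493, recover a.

1808

Compute 5096^1808 mod 15329 = 5493, then multiply by 5096 repeatedly:
  5096^1808=5493
Found 5493 at exponent 1808.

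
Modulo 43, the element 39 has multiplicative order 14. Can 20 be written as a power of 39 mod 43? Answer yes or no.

20 ∈ ⟨39⟩ iff 20^14 ≡ 1 (mod 43), since |⟨39⟩| = 14.
20^14 mod 43 = 36.
Since 36 ≠ 1, 20 does not lie in the subgroup.

no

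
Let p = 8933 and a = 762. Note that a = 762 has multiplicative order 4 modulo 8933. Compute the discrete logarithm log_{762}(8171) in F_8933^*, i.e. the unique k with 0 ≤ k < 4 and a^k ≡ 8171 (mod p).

3

Successive powers of 762 modulo 8933:
  762^0=1  762^1=762  762^2=8932  762^3=8171
So 762^3 ≡ 8171 (mod 8933), giving k = 3.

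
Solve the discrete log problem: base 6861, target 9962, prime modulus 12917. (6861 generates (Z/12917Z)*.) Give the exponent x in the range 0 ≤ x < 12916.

2836

Baby-step giant-step with m = ceil(sqrt(12916)) = 114.
Baby table (6861^j mod 12917 for j=0..113):
  0:1  1:6861  2:3773  3:885  4:995  5:6519  6:8205  7:2219
  8:8333  9:2071  10:431  11:12015  12:11538  13:6842  14:2584  15:6700
  16:10014  17:531  18:597  19:1328  20:4923  21:11665  22:12750  23:3826
  24:2842  25:7209  26:1756  27:9272  28:11884  29:4020  30:3425  31:2902
  32:5525  33:8547  34:10704  35:6999  36:7650  37:4879  38:6872  39:1742
  40:3637  41:10730  42:4547  43:2412  44:2055  45:6908  46:3315  47:10295
  48:3839  49:1616  50:4590  51:344  52:9290  53:6212  54:7349  55:6438
  56:7895  57:6614  58:1233  59:11895  60:1989  61:6177  62:12637  63:3553
  64:2754  65:10540  66:5574  67:8894  68:1826  69:11613  70:4737  71:1385
  72:8490  73:7137  74:11527  75:8873  76:12749  77:9882  78:11986  79:6324
  80:761  81:2753  82:3679  83:1801  84:8009  85:831  86:5094  87:9449
  88:12083  89:157  90:5066  91:11096  92:9775  93:1211  94:3040  95:9402
  96:12541  97:3664  98:2222  99:3082  100:473  101:3086  102:2083  103:5261
  104:5623  105:9241  106:5865  107:3310  108:1824  109:10808  110:10108  111:12532
  112:6500  113:7016
Giant step factor: 6861^(-114) ≡ 619 (mod 12917).
Scan 9962·619^i mod 12917 for i = 0, 1, …:
  i=0: 9962   i=1: 5069   i=2: 11797   i=3: 4238
  i=4: 1171   i=5: 1497   i=6: 9536   i=7: 12632
  i=8: 4423   i=9: 12350     …   i=23: 2484
  i=24: 473
Match at i=24, j=100: x = 24·114 + 100 = 2836.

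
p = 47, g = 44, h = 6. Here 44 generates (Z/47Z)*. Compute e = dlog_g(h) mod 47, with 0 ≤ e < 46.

Baby-step giant-step with m = ceil(sqrt(46)) = 7.
Baby table (44^j mod 47 for j=0..6):
  0:1  1:44  2:9  3:20  4:34  5:39  6:24
Giant step factor: 44^(-7) ≡ 15 (mod 47).
Scan 6·15^i mod 47 for i = 0, 1, …:
  i=0: 6   i=1: 43   i=2: 34
Match at i=2, j=4: e = 2·7 + 4 = 18.

18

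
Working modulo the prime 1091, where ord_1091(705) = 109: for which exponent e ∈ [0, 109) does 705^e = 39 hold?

Baby-step giant-step with m = ceil(sqrt(109)) = 11.
Baby table (705^j mod 1091 for j=0..10):
  0:1  1:705  2:620  3:700  4:368  5:873  6:141  7:124
  8:140  9:510  10:611
Giant step factor: 705^(-11) ≡ 178 (mod 1091).
Scan 39·178^i mod 1091 for i = 0, 1, …:
  i=0: 39   i=1: 396   i=2: 664   i=3: 364
  i=4: 423   i=5: 15   i=6: 488   i=7: 675
  i=8: 140
Match at i=8, j=8: e = 8·11 + 8 = 96.

96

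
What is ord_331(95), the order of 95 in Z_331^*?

33

The order of 95 must divide p − 1 = 330 = 2 · 3 · 5 · 11.
Divisors: 1, 2, 3, 5, 6, 10, 11, 15, 22, 30, 33, 55, 66, 110, 165, 330.
Check each in increasing order: 95^1 ≡ 95;  95^2 ≡ 88;  95^3 ≡ 85;  95^5 ≡ 198;  95^6 ≡ 274;  95^10 ≡ 146;  95^11 ≡ 299;  95^15 ≡ 111;  95^22 ≡ 31;  95^30 ≡ 74;  95^33 ≡ 1.
Smallest exponent giving 1 is 33.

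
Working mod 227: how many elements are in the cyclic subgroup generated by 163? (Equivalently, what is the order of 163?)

The order of 163 must divide p − 1 = 226 = 2 · 113.
Divisors: 1, 2, 113, 226.
Check each in increasing order: 163^1 ≡ 163;  163^2 ≡ 10;  163^113 ≡ 226;  163^226 ≡ 1.
Smallest exponent giving 1 is 226.

226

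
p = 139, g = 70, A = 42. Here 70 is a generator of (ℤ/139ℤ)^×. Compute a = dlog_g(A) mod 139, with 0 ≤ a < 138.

Baby-step giant-step with m = ceil(sqrt(138)) = 12.
Baby table (70^j mod 139 for j=0..11):
  0:1  1:70  2:35  3:87  4:113  5:126  6:63  7:101
  8:120  9:60  10:30  11:15
Giant step factor: 70^(-12) ≡ 65 (mod 139).
Scan 42·65^i mod 139 for i = 0, 1, …:
  i=0: 42   i=1: 89   i=2: 86   i=3: 30
Match at i=3, j=10: a = 3·12 + 10 = 46.

46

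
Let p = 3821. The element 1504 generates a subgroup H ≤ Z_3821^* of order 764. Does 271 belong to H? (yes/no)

271 ∈ ⟨1504⟩ iff 271^764 ≡ 1 (mod 3821), since |⟨1504⟩| = 764.
271^764 mod 3821 = 3542.
Since 3542 ≠ 1, 271 does not lie in the subgroup.

no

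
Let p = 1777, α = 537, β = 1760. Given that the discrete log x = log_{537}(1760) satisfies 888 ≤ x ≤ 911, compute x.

894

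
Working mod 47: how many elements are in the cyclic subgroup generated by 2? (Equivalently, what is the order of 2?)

23

The order of 2 must divide p − 1 = 46 = 2 · 23.
Divisors: 1, 2, 23, 46.
Check each in increasing order: 2^1 ≡ 2;  2^2 ≡ 4;  2^23 ≡ 1.
Smallest exponent giving 1 is 23.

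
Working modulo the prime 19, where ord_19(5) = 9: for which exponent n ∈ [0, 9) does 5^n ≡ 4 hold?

8

Successive powers of 5 modulo 19:
  5^0=1  5^1=5  5^2=6  5^3=11  5^4=17  5^5=9
  5^6=7  5^7=16  5^8=4
So 5^8 ≡ 4 (mod 19), giving n = 8.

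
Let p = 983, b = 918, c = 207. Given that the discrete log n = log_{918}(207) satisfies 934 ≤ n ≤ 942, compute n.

Compute 918^934 mod 983 = 621, then multiply by 918 repeatedly:
  918^934=621  918^935=921  918^936=98  918^937=511  918^938=207
Found 207 at exponent 938.

938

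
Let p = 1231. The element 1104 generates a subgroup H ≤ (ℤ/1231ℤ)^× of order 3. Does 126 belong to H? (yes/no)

126 ∈ ⟨1104⟩ iff 126^3 ≡ 1 (mod 1231), since |⟨1104⟩| = 3.
126^3 mod 1231 = 1.
Since 1 = 1, 126 lies in the subgroup.

yes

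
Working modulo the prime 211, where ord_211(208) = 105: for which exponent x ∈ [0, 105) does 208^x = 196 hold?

Baby-step giant-step with m = ceil(sqrt(105)) = 11.
Baby table (208^j mod 211 for j=0..10):
  0:1  1:208  2:9  3:184  4:81  5:179  6:96  7:134
  8:20  9:151  10:180
Giant step factor: 208^(-11) ≡ 59 (mod 211).
Scan 196·59^i mod 211 for i = 0, 1, …:
  i=0: 196   i=1: 170   i=2: 113   i=3: 126
  i=4: 49   i=5: 148   i=6: 81
Match at i=6, j=4: x = 6·11 + 4 = 70.

70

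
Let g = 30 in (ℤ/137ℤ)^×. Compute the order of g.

68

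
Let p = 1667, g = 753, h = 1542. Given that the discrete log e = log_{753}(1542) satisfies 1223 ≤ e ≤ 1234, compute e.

1230

Compute 753^1223 mod 1667 = 1508, then multiply by 753 repeatedly:
  753^1223=1508  753^1224=297  753^1225=263  753^1226=1333  753^1227=215
  753^1228=196  753^1229=892  753^1230=1542
Found 1542 at exponent 1230.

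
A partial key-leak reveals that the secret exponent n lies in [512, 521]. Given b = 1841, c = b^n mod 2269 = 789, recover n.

519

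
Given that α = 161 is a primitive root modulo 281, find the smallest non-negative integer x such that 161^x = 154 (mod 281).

Baby-step giant-step with m = ceil(sqrt(280)) = 17.
Baby table (161^j mod 281 for j=0..16):
  0:1  1:161  2:69  3:150  4:265  5:234  6:20  7:129
  8:256  9:190  10:242  11:184  12:119  13:51  14:62  15:147
  16:63
Giant step factor: 161^(-17) ≡ 229 (mod 281).
Scan 154·229^i mod 281 for i = 0, 1, …:
  i=0: 154   i=1: 141   i=2: 255   i=3: 228
  i=4: 227   i=5: 279   i=6: 104   i=7: 212
  i=8: 216   i=9: 8     …   i=14: 259
  i=15: 20
Match at i=15, j=6: x = 15·17 + 6 = 261.

261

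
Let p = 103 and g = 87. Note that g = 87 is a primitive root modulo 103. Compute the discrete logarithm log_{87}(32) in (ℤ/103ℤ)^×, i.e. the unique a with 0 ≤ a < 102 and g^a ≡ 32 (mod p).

14

Baby-step giant-step with m = ceil(sqrt(102)) = 11.
Baby table (87^j mod 103 for j=0..10):
  0:1  1:87  2:50  3:24  4:28  5:67  6:61  7:54
  8:63  9:22  10:60
Giant step factor: 87^(-11) ≡ 78 (mod 103).
Scan 32·78^i mod 103 for i = 0, 1, …:
  i=0: 32   i=1: 24
Match at i=1, j=3: a = 1·11 + 3 = 14.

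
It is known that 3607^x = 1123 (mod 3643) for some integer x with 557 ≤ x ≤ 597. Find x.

595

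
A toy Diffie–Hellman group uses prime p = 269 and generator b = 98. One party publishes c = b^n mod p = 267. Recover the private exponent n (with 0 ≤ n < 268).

189

Baby-step giant-step with m = ceil(sqrt(268)) = 17.
Baby table (98^j mod 269 for j=0..16):
  0:1  1:98  2:189  3:230  4:213  5:161  6:176  7:32
  8:177  9:130  10:97  11:91  12:41  13:252  14:217  15:15
  16:125
Giant step factor: 98^(-17) ≡ 141 (mod 269).
Scan 267·141^i mod 269 for i = 0, 1, …:
  i=0: 267   i=1: 256   i=2: 50   i=3: 56
  i=4: 95   i=5: 214   i=6: 46   i=7: 30
  i=8: 195   i=9: 57   i=10: 236   i=11: 189
Match at i=11, j=2: n = 11·17 + 2 = 189.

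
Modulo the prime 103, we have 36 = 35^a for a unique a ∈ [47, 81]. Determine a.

74

Compute 35^47 mod 103 = 40, then multiply by 35 repeatedly:
  35^47=40  35^48=61  35^49=75  35^50=50  35^51=102
  35^52=68  35^53=11  35^54=76  35^55=85  35^56=91
  35^57=95  35^58=29  35^59=88  35^60=93  35^61=62
  35^62=7  35^63=39  35^64=26  35^65=86  35^66=23
  35^67=84  35^68=56  35^69=3  35^70=2  35^71=70
  35^72=81  35^73=54  35^74=36
Found 36 at exponent 74.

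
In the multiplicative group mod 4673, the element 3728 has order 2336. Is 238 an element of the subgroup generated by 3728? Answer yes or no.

238 ∈ ⟨3728⟩ iff 238^2336 ≡ 1 (mod 4673), since |⟨3728⟩| = 2336.
238^2336 mod 4673 = 1.
Since 1 = 1, 238 lies in the subgroup.

yes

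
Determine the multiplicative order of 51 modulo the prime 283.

The order of 51 must divide p − 1 = 282 = 2 · 3 · 47.
Divisors: 1, 2, 3, 6, 47, 94, 141, 282.
Check each in increasing order: 51^1 ≡ 51;  51^2 ≡ 54;  51^3 ≡ 207;  51^6 ≡ 116;  51^47 ≡ 1.
Smallest exponent giving 1 is 47.

47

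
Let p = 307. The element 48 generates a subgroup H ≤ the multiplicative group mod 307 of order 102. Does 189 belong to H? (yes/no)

no

189 ∈ ⟨48⟩ iff 189^102 ≡ 1 (mod 307), since |⟨48⟩| = 102.
189^102 mod 307 = 17.
Since 17 ≠ 1, 189 does not lie in the subgroup.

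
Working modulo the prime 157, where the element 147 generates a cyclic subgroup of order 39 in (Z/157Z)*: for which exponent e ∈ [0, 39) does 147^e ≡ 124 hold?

20

Successive powers of 147 modulo 157:
  147^0=1  147^1=147  147^2=100  147^3=99  147^4=109  147^5=9
  147^6=67  147^7=115  147^8=106  147^9=39  147^10=81  147^11=132
  147^12=93  147^13=12  147^14=37  147^15=101  147^16=89  147^17=52
  147^18=108  147^19=19  147^20=124
So 147^20 ≡ 124 (mod 157), giving e = 20.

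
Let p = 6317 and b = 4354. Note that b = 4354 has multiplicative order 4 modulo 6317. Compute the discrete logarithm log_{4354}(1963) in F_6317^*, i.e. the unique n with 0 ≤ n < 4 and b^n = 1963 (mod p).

3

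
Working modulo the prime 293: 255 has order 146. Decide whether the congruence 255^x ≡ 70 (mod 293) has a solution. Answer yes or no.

no

70 ∈ ⟨255⟩ iff 70^146 ≡ 1 (mod 293), since |⟨255⟩| = 146.
70^146 mod 293 = 292.
Since 292 ≠ 1, 70 does not lie in the subgroup.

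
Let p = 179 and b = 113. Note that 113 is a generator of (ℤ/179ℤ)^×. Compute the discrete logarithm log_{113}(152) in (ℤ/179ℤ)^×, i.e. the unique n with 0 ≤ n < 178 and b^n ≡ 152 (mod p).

83

Baby-step giant-step with m = ceil(sqrt(178)) = 14.
Baby table (113^j mod 179 for j=0..13):
  0:1  1:113  2:60  3:157  4:20  5:112  6:126  7:97
  8:42  9:92  10:14  11:150  12:124  13:50
Giant step factor: 113^(-14) ≡ 39 (mod 179).
Scan 152·39^i mod 179 for i = 0, 1, …:
  i=0: 152   i=1: 21   i=2: 103   i=3: 79
  i=4: 38   i=5: 50
Match at i=5, j=13: n = 5·14 + 13 = 83.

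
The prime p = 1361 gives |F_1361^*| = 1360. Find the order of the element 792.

1360

The order of 792 must divide p − 1 = 1360 = 2^4 · 5 · 17.
Divisors: 1, 2, 4, 5, 8, 10, 16, 17, 20, 34, 40, 68, 80, 85, 136, 170, 272, 340, 680, 1360.
Check each in increasing order: 792^1 ≡ 792;  792^2 ≡ 1204;  792^4 ≡ 151;  792^5 ≡ 1185;  792^8 ≡ 1025;  792^10 ≡ 1034;  792^16 ≡ 1294;  792^17 ≡ 15;  792^20 ≡ 771;  792^34 ≡ 225;  792^40 ≡ 1045;  792^68 ≡ 268;  792^80 ≡ 503;  792^85 ≡ 1298;  792^136 ≡ 1052;  792^170 ≡ 1247;  792^272 ≡ 211;  792^340 ≡ 747;  792^680 ≡ 1360;  792^1360 ≡ 1.
Smallest exponent giving 1 is 1360.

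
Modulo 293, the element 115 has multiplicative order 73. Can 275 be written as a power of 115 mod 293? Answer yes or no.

no

275 ∈ ⟨115⟩ iff 275^73 ≡ 1 (mod 293), since |⟨115⟩| = 73.
275^73 mod 293 = 138.
Since 138 ≠ 1, 275 does not lie in the subgroup.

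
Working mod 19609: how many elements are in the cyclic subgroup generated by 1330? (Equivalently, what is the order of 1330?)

1634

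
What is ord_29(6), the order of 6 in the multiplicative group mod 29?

14

The order of 6 must divide p − 1 = 28 = 2^2 · 7.
Divisors: 1, 2, 4, 7, 14, 28.
Check each in increasing order: 6^1 ≡ 6;  6^2 ≡ 7;  6^4 ≡ 20;  6^7 ≡ 28;  6^14 ≡ 1.
Smallest exponent giving 1 is 14.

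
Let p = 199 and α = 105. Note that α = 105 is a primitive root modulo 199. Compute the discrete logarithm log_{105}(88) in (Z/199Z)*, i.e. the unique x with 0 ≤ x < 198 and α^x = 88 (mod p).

123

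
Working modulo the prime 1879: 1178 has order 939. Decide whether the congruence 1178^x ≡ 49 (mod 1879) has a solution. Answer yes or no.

yes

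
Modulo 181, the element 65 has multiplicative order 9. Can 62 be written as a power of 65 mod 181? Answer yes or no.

⟨65⟩ has order 9; its elements mod 181 are {1, 39, 43, 48, 62, 65, 73, 80, 132}.
62 is in this set.

yes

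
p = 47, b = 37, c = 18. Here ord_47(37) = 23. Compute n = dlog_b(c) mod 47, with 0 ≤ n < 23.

20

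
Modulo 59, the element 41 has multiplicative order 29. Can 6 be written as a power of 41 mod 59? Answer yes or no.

no

6 ∈ ⟨41⟩ iff 6^29 ≡ 1 (mod 59), since |⟨41⟩| = 29.
6^29 mod 59 = 58.
Since 58 ≠ 1, 6 does not lie in the subgroup.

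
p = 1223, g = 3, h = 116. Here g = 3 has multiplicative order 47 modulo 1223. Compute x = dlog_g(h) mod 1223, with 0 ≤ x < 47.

24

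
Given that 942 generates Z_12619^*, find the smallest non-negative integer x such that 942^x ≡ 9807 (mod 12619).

Baby-step giant-step with m = ceil(sqrt(12618)) = 113.
Baby table (942^j mod 12619 for j=0..112):
  0:1  1:942  2:4034  3:1709  4:7265  5:4132  6:5692  7:11408
  8:7567  9:10998  10:12536  11:10147  12:5891  13:9581  14:2717  15:10376
  16:7086  17:12180  18:2889  19:8353  20:6889  21:3272  22:3188  23:12393
  24:1631  25:9503  26:4955  27:11199  28:12593  29:746  30:8687  31:6042
  32:395  33:6139  34:3436  35:6248  36:5162  37:4289  38:2158  39:1177
  40:10881  41:3274  42:5072  43:7842  44:5049  45:11414  46:600  47:9964
  48:10171  49:3261  50:5445  51:5876  52:8070  53:5302  54:9979  55:11682
  56:676  57:5842  58:1280  59:6955  60:2349  61:4433  62:11616  63:1599
  64:4597  65:2057  66:6987  67:7255  68:7331  69:3209  70:6937  71:10631
  72:7535  73:6092  74:9638  75:5935  76:553  77:3547  78:9858  79:11271
  80:4703  81:957  82:5545  83:11743  84:7662  85:12155  86:4577  87:8455
  88:2021  89:10932  90:840  91:8902  92:6668  93:9613  94:7623  95:655
  96:11298  97:4899  98:8923  99:1212  100:5994  101:5655  102:1792  103:9737
  104:10860  105:8730  106:8691  107:9810  108:3912  109:356  110:7258  111:10157
  112:2692
Giant step factor: 942^(-113) ≡ 432 (mod 12619).
Scan 9807·432^i mod 12619 for i = 0, 1, …:
  i=0: 9807   i=1: 9259   i=2: 12284   i=3: 6708
  i=4: 8105   i=5: 5897   i=6: 11085   i=7: 6119
  i=8: 6037   i=9: 8470   i=10: 12149   i=11: 11483
  i=12: 1389   i=13: 6955
Match at i=13, j=59: x = 13·113 + 59 = 1528.

1528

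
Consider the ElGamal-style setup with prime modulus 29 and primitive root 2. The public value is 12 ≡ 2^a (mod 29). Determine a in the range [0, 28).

7

Successive powers of 2 modulo 29:
  2^0=1  2^1=2  2^2=4  2^3=8  2^4=16  2^5=3
  2^6=6  2^7=12
So 2^7 ≡ 12 (mod 29), giving a = 7.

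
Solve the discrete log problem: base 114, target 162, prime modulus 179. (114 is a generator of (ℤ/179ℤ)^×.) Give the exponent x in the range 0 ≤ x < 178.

Baby-step giant-step with m = ceil(sqrt(178)) = 14.
Baby table (114^j mod 179 for j=0..13):
  0:1  1:114  2:108  3:140  4:29  5:84  6:89  7:122
  8:125  9:109  10:75  11:137  12:45  13:118
Giant step factor: 114^(-14) ≡ 126 (mod 179).
Scan 162·126^i mod 179 for i = 0, 1, …:
  i=0: 162   i=1: 6   i=2: 40   i=3: 28
  i=4: 127   i=5: 71   i=6: 175   i=7: 33
  i=8: 41   i=9: 154   i=10: 72   i=11: 122
Match at i=11, j=7: x = 11·14 + 7 = 161.

161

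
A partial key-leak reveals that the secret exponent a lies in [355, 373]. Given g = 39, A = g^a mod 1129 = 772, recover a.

361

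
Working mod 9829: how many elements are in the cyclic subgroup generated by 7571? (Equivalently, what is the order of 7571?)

27

The order of 7571 must divide p − 1 = 9828 = 2^2 · 3^3 · 7 · 13.
Divisors: 1, 2, 3, 4, 6, 7, 9, 12, 13, 14, 18, 21, 26, 27, 28, 36, 39, 42, 52, 54, 63, 78, 84, 91, 108, 117, 126, 156, 182, 189, 234, 252, 273, 351, 364, 378, 468, 546, 702, 756, 819, 1092, 1404, 1638, 2457, 3276, 4914, 9828.
Check each in increasing order: 7571^1 ≡ 7571;  7571^2 ≡ 7142;  7571^3 ≡ 2753;  7571^4 ≡ 5483;  7571^6 ≡ 850;  7571^7 ≡ 7184;  7571^9 ≡ 748;  7571^12 ≡ 4983;  7571^13 ≡ 2591;  7571^14 ≡ 7606;  7571^18 ≡ 9080;  7571^21 ≡ 2093;  7571^26 ≡ 74;  7571^27 ≡ 1.
Smallest exponent giving 1 is 27.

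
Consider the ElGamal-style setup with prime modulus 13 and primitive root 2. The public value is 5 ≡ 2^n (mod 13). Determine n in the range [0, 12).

Successive powers of 2 modulo 13:
  2^0=1  2^1=2  2^2=4  2^3=8  2^4=3  2^5=6
  2^6=12  2^7=11  2^8=9  2^9=5
So 2^9 ≡ 5 (mod 13), giving n = 9.

9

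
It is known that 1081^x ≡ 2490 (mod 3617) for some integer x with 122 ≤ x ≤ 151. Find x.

Compute 1081^122 mod 3617 = 3451, then multiply by 1081 repeatedly:
  1081^122=3451  1081^123=1404  1081^124=2201  1081^125=2912  1081^126=1082
  1081^127=1351  1081^128=2780  1081^129=3070  1081^130=1881  1081^131=607
  1081^132=1490  1081^133=1125  1081^134=813  1081^135=3539  1081^136=2490
Found 2490 at exponent 136.

136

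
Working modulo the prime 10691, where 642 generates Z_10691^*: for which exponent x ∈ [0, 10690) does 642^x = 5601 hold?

Baby-step giant-step with m = ceil(sqrt(10690)) = 104.
Baby table (642^j mod 10691 for j=0..103):
  0:1  1:642  2:5906  3:7038  4:6794  5:10511  6:2041  7:6020
  8:5389  9:6545  10:327  11:6805  12:6882  13:2861  14:8601  15:5286
  16:4565  17:1396  18:8879  19:2015  20:19  21:1507  22:5304  23:5430
  24:794  25:7271  26:6706  27:7470  28:6172  29:6754  30:6213  31:1003
  32:2466  33:904  34:3054  35:4215  36:1207  37:5142  38:8336  39:6212
  40:361  41:7251  42:4557  43:6951  44:4395  45:9857  46:9813  47:2947
  48:10358  49:34  50:446  51:8366  52:4090  53:6485  54:4571  55:5248
  56:1551  57:1479  58:8710  59:427  60:6859  61:9477  62:1055  63:3777
  64:8668  65:5536  66:4700  67:2538  68:4364  69:646  70:8474  71:9280
  72:2873  73:5614  74:1321  75:3493  76:8087  77:6719  78:5125  79:8113
  80:2029  81:9007  82:9354  83:7617  84:4327  85:8965  86:3772  87:5458
  88:8079  89:1583  90:641  91:5264  92:1132  93:10447  94:3717  95:2221
  96:3979  97:10060  98:1156  99:4473  100:6478  101:77  102:6670  103:5740
Giant step factor: 642^(-104) ≡ 2164 (mod 10691).
Scan 5601·2164^i mod 10691 for i = 0, 1, …:
  i=0: 5601   i=1: 7661   i=2: 7354   i=3: 5848
  i=4: 7619   i=5: 1994   i=6: 6543   i=7: 4168
  i=8: 7039   i=9: 8412     …   i=84: 7828
  i=85: 5248
Match at i=85, j=55: x = 85·104 + 55 = 8895.

8895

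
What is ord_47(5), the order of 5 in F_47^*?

46

The order of 5 must divide p − 1 = 46 = 2 · 23.
Divisors: 1, 2, 23, 46.
Check each in increasing order: 5^1 ≡ 5;  5^2 ≡ 25;  5^23 ≡ 46;  5^46 ≡ 1.
Smallest exponent giving 1 is 46.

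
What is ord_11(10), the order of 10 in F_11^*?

2

The order of 10 must divide p − 1 = 10 = 2 · 5.
Divisors: 1, 2, 5, 10.
Check each in increasing order: 10^1 ≡ 10;  10^2 ≡ 1.
Smallest exponent giving 1 is 2.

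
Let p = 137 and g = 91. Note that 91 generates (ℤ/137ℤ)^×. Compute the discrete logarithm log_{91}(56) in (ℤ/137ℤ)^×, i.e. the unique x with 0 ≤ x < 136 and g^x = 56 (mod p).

64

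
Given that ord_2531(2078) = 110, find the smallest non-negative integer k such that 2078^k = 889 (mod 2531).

35

Baby-step giant-step with m = ceil(sqrt(110)) = 11.
Baby table (2078^j mod 2531 for j=0..10):
  0:1  1:2078  2:198  3:1422  4:1239  5:615  6:2346  7:282
  8:1335  9:154  10:1106
Giant step factor: 2078^(-11) ≡ 2299 (mod 2531).
Scan 889·2299^i mod 2531 for i = 0, 1, …:
  i=0: 889   i=1: 1294   i=2: 981   i=3: 198
Match at i=3, j=2: k = 3·11 + 2 = 35.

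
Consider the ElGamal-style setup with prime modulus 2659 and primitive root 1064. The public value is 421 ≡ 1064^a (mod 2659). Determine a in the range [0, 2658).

1827

Baby-step giant-step with m = ceil(sqrt(2658)) = 52.
Baby table (1064^j mod 2659 for j=0..51):
  0:1  1:1064  2:2021  3:1872  4:217  5:2214  6:2481  7:2056
  8:1886  9:1818  10:1259  11:2099  12:2435  13:974  14:1985  15:794
  16:1913  17:1297  18:2646  19:2122  20:317  21:2254  22:2497  23:467
  24:2314  25:2521  26:2072  27:297  28:2246  29:1962  30:253  31:633
  32:785  33:314  34:1721  35:1752  36:169  37:1663  38:1197  39:2606
  40:2106  41:1906  42:1826  43:1794  44:2313  45:1457  46:51  47:1084
  48:2029  49:2407  50:431  51:1236
Giant step factor: 1064^(-52) ≡ 2531 (mod 2659).
Scan 421·2531^i mod 2659 for i = 0, 1, …:
  i=0: 421   i=1: 1951   i=2: 218   i=3: 1345
  i=4: 675   i=5: 1347   i=6: 419   i=7: 2207
  i=8: 2017   i=9: 2406     …   i=34: 1812
  i=35: 2056
Match at i=35, j=7: a = 35·52 + 7 = 1827.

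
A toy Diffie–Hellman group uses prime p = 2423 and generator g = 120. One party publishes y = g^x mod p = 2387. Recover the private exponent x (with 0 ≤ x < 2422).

Baby-step giant-step with m = ceil(sqrt(2422)) = 50.
Baby table (120^j mod 2423 for j=0..49):
  0:1  1:120  2:2285  3:401  4:2083  5:391  6:883  7:1771
  8:1719  9:325  10:232  11:1187  12:1906  13:958  14:1079  15:1061
  16:1324  17:1385  18:1436  19:287  20:518  21:1585  22:1206  23:1763
  24:759  25:1429  26:1870  27:1484  28:1201  29:1163  30:1449  31:1847
  32:1147  33:1952  34:1632  35:2000  36:123  37:222  38:2410  39:863
  40:1794  41:2056  42:1997  43:2186  44:636  45:1207  46:1883  47:621
  48:1830  49:1530
Giant step factor: 120^(-50) ≡ 986 (mod 2423).
Scan 2387·986^i mod 2423 for i = 0, 1, …:
  i=0: 2387   i=1: 849   i=2: 1179   i=3: 1877
  i=4: 1973   i=5: 2132   i=6: 1411   i=7: 444
  i=8: 1644   i=9: 2420     …   i=34: 219
  i=35: 287
Match at i=35, j=19: x = 35·50 + 19 = 1769.

1769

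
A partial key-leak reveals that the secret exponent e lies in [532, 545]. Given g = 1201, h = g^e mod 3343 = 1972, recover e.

542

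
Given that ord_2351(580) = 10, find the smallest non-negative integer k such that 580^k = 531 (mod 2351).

4

Successive powers of 580 modulo 2351:
  580^0=1  580^1=580  580^2=207  580^3=159  580^4=531
So 580^4 ≡ 531 (mod 2351), giving k = 4.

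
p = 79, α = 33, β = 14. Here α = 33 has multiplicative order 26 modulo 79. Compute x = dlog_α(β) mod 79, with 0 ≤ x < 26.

Successive powers of 33 modulo 79:
  33^0=1  33^1=33  33^2=62  33^3=71  33^4=52  33^5=57
  33^6=64  33^7=58  33^8=18  33^9=41  33^10=10  33^11=14
So 33^11 ≡ 14 (mod 79), giving x = 11.

11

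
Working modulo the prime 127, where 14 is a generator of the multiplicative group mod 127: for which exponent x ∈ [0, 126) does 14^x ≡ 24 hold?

49

Baby-step giant-step with m = ceil(sqrt(126)) = 12.
Baby table (14^j mod 127 for j=0..11):
  0:1  1:14  2:69  3:77  4:62  5:106  6:87  7:75
  8:34  9:95  10:60  11:78
Giant step factor: 14^(-12) ≡ 122 (mod 127).
Scan 24·122^i mod 127 for i = 0, 1, …:
  i=0: 24   i=1: 7   i=2: 92   i=3: 48
  i=4: 14
Match at i=4, j=1: x = 4·12 + 1 = 49.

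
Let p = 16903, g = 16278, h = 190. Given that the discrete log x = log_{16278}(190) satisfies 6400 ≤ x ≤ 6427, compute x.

6417

Compute 16278^6400 mod 16903 = 1741, then multiply by 16278 repeatedly:
  16278^6400=1741  16278^6401=10570  16278^6402=2823  16278^6403=10440  16278^6404=16461
  16278^6405=5802  16278^6406=7895  16278^6407=1301  16278^6408=15122  16278^6409=14430
  16278^6410=7452  16278^6411=7728  16278^6412=4258  16278^6413=9424  16278^6414=9147
  16278^6415=13242  16278^6416=6220  16278^6417=190
Found 190 at exponent 6417.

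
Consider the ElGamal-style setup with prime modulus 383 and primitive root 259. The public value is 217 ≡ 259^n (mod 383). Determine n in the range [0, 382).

Baby-step giant-step with m = ceil(sqrt(382)) = 20.
Baby table (259^j mod 383 for j=0..19):
  0:1  1:259  2:56  3:333  4:72  5:264  6:202  7:230
  8:205  9:241  10:373  11:91  12:206  13:117  14:46  15:41
  16:278  17:381  18:248  19:271
Giant step factor: 259^(-20) ≡ 203 (mod 383).
Scan 217·203^i mod 383 for i = 0, 1, …:
  i=0: 217   i=1: 6   i=2: 69   i=3: 219
  i=4: 29   i=5: 142   i=6: 101   i=7: 204
  i=8: 48   i=9: 169     …   i=14: 100
  i=15: 1
Match at i=15, j=0: n = 15·20 + 0 = 300.

300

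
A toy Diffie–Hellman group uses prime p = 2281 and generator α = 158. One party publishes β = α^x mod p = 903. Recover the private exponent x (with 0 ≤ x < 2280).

Baby-step giant-step with m = ceil(sqrt(2280)) = 48.
Baby table (158^j mod 2281 for j=0..47):
  0:1  1:158  2:2154  3:463  4:162  5:505  6:2236  7:2014
  8:1153  9:1975  10:1834  11:85  12:2025  13:610  14:578  15:84
  16:1867  17:737  18:115  19:2203  20:1362  21:782  22:382  23:1050
  24:1668  25:1229  26:297  27:1306  28:1058  29:651  30:213  31:1720
  32:321  33:536  34:291  35:358  36:1820  37:154  38:1522  39:971
  40:591  41:2138  42:216  43:2194  44:2221  45:1925  46:777  47:1873
Giant step factor: 158^(-48) ≡ 310 (mod 2281).
Scan 903·310^i mod 2281 for i = 0, 1, …:
  i=0: 903   i=1: 1648   i=2: 2217   i=3: 689
  i=4: 1457   i=5: 32   i=6: 796   i=7: 412
  i=8: 2265   i=9: 1883     …   i=42: 1036
  i=43: 1820
Match at i=43, j=36: x = 43·48 + 36 = 2100.

2100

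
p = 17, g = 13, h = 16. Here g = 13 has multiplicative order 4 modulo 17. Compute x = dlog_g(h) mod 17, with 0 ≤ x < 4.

Successive powers of 13 modulo 17:
  13^0=1  13^1=13  13^2=16
So 13^2 ≡ 16 (mod 17), giving x = 2.

2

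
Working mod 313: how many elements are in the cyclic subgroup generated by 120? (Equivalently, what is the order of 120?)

The order of 120 must divide p − 1 = 312 = 2^3 · 3 · 13.
Divisors: 1, 2, 3, 4, 6, 8, 12, 13, 24, 26, 39, 52, 78, 104, 156, 312.
Check each in increasing order: 120^1 ≡ 120;  120^2 ≡ 2;  120^3 ≡ 240;  120^4 ≡ 4;  120^6 ≡ 8;  120^8 ≡ 16;  120^12 ≡ 64;  120^13 ≡ 168;  120^24 ≡ 27;  120^26 ≡ 54;  120^39 ≡ 308;  120^52 ≡ 99;  120^78 ≡ 25;  120^104 ≡ 98;  120^156 ≡ 312;  120^312 ≡ 1.
Smallest exponent giving 1 is 312.

312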